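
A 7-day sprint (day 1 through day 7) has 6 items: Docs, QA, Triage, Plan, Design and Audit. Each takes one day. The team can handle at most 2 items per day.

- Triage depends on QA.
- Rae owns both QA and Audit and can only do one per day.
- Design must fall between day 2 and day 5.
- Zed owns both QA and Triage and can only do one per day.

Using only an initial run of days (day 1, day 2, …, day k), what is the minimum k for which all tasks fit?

3 days

The precedence chain requires at least 2 distinct days.
With at most 2 per day and 6 tasks, at least 3 days are needed.
3 works (last occupied day: day 3): for example Plan -> day 3; Docs -> day 1; Triage -> day 2; Design -> day 2; QA -> day 1; Audit -> day 3.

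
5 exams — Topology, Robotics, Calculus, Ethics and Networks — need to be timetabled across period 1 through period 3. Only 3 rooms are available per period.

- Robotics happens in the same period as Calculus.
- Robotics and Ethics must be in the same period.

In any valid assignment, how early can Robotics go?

period 1

Robotics at period 1 is achievable: Robotics -> period 1; Calculus -> period 1; Topology -> period 2; Ethics -> period 1; Networks -> period 2.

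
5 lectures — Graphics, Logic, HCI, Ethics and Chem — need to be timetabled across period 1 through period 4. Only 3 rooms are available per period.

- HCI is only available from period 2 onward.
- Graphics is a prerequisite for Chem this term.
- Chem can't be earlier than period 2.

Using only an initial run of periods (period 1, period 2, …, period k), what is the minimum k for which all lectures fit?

2 periods

The precedence chain requires at least 2 distinct periods.
With at most 3 per period and 5 lectures, at least 2 periods are needed.
2 works (last occupied period: period 2): for example Ethics -> period 1, Logic -> period 1, Graphics -> period 1, Chem -> period 2, HCI -> period 2.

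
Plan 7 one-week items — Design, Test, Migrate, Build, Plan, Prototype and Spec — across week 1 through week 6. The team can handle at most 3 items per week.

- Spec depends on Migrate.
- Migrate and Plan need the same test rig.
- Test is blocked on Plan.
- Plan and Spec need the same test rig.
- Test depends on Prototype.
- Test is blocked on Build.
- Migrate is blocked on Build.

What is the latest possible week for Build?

week 4

Downstream work caps Build at week 4.
Build at week 4 is achievable: Design in week 1, Build in week 4, Test in week 5, Spec in week 6, Plan in week 1, Migrate in week 5, Prototype in week 1.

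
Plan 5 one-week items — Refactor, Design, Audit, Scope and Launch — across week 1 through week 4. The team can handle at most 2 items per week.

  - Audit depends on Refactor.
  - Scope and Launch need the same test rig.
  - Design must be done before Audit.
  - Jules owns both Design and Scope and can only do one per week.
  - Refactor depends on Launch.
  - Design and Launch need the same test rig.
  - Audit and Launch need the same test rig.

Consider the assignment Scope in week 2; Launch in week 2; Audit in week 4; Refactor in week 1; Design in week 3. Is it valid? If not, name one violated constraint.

Invalid. Refactor depends on Launch.

Audit and Launch need the same test rig — holds.
Design and Launch need the same test rig — holds.
Jules owns both Design and Scope and can only do one per week — holds.
The team can handle at most 2 items per week — holds.
Refactor depends on Launch — violated.
Design must be done before Audit — holds.
Scope and Launch need the same test rig — violated.
Audit depends on Refactor — holds.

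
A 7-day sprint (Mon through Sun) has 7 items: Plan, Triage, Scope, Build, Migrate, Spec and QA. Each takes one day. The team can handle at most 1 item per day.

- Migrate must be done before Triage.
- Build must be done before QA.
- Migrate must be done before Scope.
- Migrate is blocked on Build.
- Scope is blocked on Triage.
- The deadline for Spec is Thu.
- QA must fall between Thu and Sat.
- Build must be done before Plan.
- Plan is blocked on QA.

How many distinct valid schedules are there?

Splitting on Plan: it can be Fri (3), Sat (7), Sun (11). Listing each branch's schedules as (Triage, Scope, Build, Migrate, Spec, QA):
Plan=Fri: (Sat,Sun,Mon,Tue,Wed,Thu) (Sat,Sun,Mon,Wed,Tue,Thu) (Sat,Sun,Tue,Wed,Mon,Thu) — 3.
Plan=Sat: (Wed,Sun,Mon,Tue,Thu,Fri) (Thu,Sun,Mon,Tue,Wed,Fri) (Thu,Sun,Mon,Wed,Tue,Fri) (Thu,Sun,Tue,Wed,Mon,Fri) (Fri,Sun,Mon,Tue,Wed,Thu) (Fri,Sun,Mon,Wed,Tue,Thu) (Fri,Sun,Tue,Wed,Mon,Thu) — 7.
Plan=Sun: (Wed,Fri,Mon,Tue,Thu,Sat) (Wed,Sat,Mon,Tue,Thu,Fri) (Thu,Fri,Mon,Tue,Wed,Sat) (Thu,Fri,Mon,Wed,Tue,Sat) (Thu,Fri,Tue,Wed,Mon,Sat) (Thu,Sat,Mon,Tue,Wed,Fri) (Thu,Sat,Mon,Wed,Tue,Fri) (Thu,Sat,Tue,Wed,Mon,Fri) (Fri,Sat,Mon,Tue,Wed,Thu) (Fri,Sat,Mon,Wed,Tue,Thu) (Fri,Sat,Tue,Wed,Mon,Thu) — 11.
Summing: 3 + 7 + 11 = 21.

21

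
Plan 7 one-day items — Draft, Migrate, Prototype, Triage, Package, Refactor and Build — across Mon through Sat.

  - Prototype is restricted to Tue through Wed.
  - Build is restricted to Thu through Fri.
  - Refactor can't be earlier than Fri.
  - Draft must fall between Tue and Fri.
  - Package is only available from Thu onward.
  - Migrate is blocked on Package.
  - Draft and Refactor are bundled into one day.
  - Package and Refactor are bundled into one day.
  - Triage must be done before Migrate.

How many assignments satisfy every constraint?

Splitting on Prototype: it can be Tue (10), Wed (10). Listing each branch's schedules as (Draft, Migrate, Triage, Package, Refactor, Build):
Prototype=Tue: (Fri,Sat,Mon,Fri,Fri,Thu) (Fri,Sat,Mon,Fri,Fri,Fri) (Fri,Sat,Tue,Fri,Fri,Thu) (Fri,Sat,Tue,Fri,Fri,Fri) (Fri,Sat,Wed,Fri,Fri,Thu) (Fri,Sat,Wed,Fri,Fri,Fri) (Fri,Sat,Thu,Fri,Fri,Thu) (Fri,Sat,Thu,Fri,Fri,Fri) (Fri,Sat,Fri,Fri,Fri,Thu) (Fri,Sat,Fri,Fri,Fri,Fri) — 10.
Prototype=Wed: (Fri,Sat,Mon,Fri,Fri,Thu) (Fri,Sat,Mon,Fri,Fri,Fri) (Fri,Sat,Tue,Fri,Fri,Thu) (Fri,Sat,Tue,Fri,Fri,Fri) (Fri,Sat,Wed,Fri,Fri,Thu) (Fri,Sat,Wed,Fri,Fri,Fri) (Fri,Sat,Thu,Fri,Fri,Thu) (Fri,Sat,Thu,Fri,Fri,Fri) (Fri,Sat,Fri,Fri,Fri,Thu) (Fri,Sat,Fri,Fri,Fri,Fri) — 10.
Summing: 10 + 10 = 20.

20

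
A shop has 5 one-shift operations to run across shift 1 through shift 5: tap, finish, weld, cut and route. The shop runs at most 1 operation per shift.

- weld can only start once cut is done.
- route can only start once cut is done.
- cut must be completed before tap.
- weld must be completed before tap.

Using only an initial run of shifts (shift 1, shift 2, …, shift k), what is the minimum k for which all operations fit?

The precedence chain requires at least 3 distinct shifts.
With at most 1 per shift and 5 operations, at least 5 shifts are needed.
5 works (last occupied shift: shift 5): for example weld -> shift 2, route -> shift 4, finish -> shift 5, tap -> shift 3, cut -> shift 1.

5 shifts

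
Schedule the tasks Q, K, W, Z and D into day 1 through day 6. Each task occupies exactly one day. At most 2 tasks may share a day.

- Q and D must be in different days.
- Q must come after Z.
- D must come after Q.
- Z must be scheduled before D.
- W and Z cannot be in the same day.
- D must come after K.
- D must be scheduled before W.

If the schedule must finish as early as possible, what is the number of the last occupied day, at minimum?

day 4

The precedence chain requires at least 4 distinct days.
With at most 2 per day and 5 tasks, at least 3 days are needed.
4 works (last occupied day: day 4): for example Z -> day 1; Q -> day 2; W -> day 4; K -> day 1; D -> day 3.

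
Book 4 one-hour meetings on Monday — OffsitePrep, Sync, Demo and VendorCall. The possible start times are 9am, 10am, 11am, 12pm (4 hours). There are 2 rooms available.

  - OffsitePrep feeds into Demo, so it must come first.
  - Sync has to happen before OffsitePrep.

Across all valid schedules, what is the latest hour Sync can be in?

Downstream work caps Sync at 10am.
Sync at 10am is achievable: Demo in 12pm; OffsitePrep in 11am; VendorCall in 9am; Sync in 10am.

10am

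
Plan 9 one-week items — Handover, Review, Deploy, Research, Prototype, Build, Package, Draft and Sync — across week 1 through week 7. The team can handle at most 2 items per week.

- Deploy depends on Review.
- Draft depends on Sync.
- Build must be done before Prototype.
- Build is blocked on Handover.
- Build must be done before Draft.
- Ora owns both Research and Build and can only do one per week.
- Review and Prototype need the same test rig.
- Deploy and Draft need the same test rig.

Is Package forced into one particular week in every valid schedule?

No

Package can be week 1 (e.g. Prototype=week 4, Package=week 1, Deploy=week 4, Build=week 2, Handover=week 1, Sync=week 2, Draft=week 3, Review=week 3, Research=week 5) or week 2 (e.g. Sync -> week 1, Build -> week 2, Package -> week 2, Draft -> week 3, Research -> week 5, Handover -> week 1, Deploy -> week 4, Review -> week 3, Prototype -> week 4).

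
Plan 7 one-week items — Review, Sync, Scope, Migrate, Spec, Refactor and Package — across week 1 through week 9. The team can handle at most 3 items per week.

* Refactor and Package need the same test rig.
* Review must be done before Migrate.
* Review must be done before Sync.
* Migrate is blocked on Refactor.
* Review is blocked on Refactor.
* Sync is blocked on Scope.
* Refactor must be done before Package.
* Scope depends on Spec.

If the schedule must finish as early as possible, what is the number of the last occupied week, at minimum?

The precedence chain requires at least 3 distinct weeks.
With at most 3 per week and 7 work items, at least 3 weeks are needed.
3 works (last occupied week: week 3): for example Spec in week 1, Review in week 2, Migrate in week 3, Sync in week 3, Scope in week 2, Package in week 2, Refactor in week 1.

3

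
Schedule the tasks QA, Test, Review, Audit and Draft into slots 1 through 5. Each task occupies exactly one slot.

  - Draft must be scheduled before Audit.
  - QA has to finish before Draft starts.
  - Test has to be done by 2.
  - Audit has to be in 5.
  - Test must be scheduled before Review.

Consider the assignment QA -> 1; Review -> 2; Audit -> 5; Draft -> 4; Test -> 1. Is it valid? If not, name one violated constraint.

Draft must be scheduled before Audit — holds.
Audit has to be in 5 — holds.
Test has to be done by 2 — holds.
Test must be scheduled before Review — holds.
QA has to finish before Draft starts — holds.

Yes, all constraints hold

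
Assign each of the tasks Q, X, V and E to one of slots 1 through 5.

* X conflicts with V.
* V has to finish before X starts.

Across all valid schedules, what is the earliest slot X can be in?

Precedence pushes X to at least 2.
X at 2 is achievable: E=1; V=1; Q=1; X=2.

2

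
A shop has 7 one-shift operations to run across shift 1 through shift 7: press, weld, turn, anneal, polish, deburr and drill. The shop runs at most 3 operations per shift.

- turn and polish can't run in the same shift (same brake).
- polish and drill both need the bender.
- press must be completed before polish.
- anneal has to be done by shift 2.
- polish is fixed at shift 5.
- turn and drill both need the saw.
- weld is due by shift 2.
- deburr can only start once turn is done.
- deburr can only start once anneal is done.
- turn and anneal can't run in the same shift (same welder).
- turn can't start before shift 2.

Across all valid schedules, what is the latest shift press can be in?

Downstream work caps press at shift 4.
press at shift 4 is achievable: press=shift 4, weld=shift 1, anneal=shift 1, deburr=shift 3, drill=shift 1, turn=shift 2, polish=shift 5.

shift 4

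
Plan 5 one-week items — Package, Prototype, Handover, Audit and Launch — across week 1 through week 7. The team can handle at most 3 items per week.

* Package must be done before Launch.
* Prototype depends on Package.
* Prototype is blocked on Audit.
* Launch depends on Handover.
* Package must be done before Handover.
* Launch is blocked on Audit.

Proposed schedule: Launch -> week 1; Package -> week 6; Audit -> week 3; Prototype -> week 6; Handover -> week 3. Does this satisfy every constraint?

No — it violates: Package must be done before Launch

Package must be done before Launch — violated.
Launch is blocked on Audit — violated.
The team can handle at most 3 items per week — holds.
Prototype is blocked on Audit — holds.
Package must be done before Handover — violated.
Launch depends on Handover — violated.
Prototype depends on Package — violated.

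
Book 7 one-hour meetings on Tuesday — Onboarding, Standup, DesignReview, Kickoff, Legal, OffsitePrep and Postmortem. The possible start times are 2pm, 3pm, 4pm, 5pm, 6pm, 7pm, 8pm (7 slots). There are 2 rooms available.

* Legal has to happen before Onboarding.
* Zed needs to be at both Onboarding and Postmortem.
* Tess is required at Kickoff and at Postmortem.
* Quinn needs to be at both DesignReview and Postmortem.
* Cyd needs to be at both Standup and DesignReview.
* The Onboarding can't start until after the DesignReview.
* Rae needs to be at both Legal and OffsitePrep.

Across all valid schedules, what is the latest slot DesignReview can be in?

7pm

Downstream work caps DesignReview at 7pm.
DesignReview at 7pm is achievable: Postmortem in 4pm, DesignReview in 7pm, Onboarding in 8pm, Legal in 2pm, Standup in 2pm, OffsitePrep in 3pm, Kickoff in 3pm.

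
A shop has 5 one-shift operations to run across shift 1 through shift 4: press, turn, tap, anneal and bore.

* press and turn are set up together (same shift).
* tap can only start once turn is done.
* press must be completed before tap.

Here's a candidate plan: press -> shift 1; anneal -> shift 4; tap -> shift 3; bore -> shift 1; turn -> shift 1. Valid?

Valid

press and turn are set up together (same shift) — holds.
press must be completed before tap — holds.
tap can only start once turn is done — holds.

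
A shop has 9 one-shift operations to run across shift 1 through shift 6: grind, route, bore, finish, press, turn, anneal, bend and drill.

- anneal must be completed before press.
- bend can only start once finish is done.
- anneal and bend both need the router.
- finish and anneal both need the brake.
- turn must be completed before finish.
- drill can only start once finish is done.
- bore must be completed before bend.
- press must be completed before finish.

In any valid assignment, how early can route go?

shift 1

route at shift 1 is achievable: grind in shift 1; drill in shift 4; anneal in shift 1; turn in shift 1; bore in shift 1; route in shift 1; bend in shift 4; press in shift 2; finish in shift 3.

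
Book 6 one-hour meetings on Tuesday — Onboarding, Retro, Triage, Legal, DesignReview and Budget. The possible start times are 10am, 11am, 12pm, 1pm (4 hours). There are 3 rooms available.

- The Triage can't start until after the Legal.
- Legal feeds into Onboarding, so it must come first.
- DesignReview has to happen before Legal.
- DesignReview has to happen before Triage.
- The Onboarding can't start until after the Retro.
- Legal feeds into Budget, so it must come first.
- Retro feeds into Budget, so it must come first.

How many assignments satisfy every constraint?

Splitting on Onboarding: it can be 12pm (8), 1pm (16). Listing each branch's schedules as (Retro, Triage, Legal, DesignReview, Budget):
Onboarding=12pm: (10am,12pm,11am,10am,12pm) (10am,12pm,11am,10am,1pm) (10am,1pm,11am,10am,12pm) (10am,1pm,11am,10am,1pm) (11am,12pm,11am,10am,12pm) (11am,12pm,11am,10am,1pm) (11am,1pm,11am,10am,12pm) (11am,1pm,11am,10am,1pm) — 8.
Onboarding=1pm: (10am,12pm,11am,10am,12pm) (10am,12pm,11am,10am,1pm) (10am,1pm,11am,10am,12pm) (10am,1pm,11am,10am,1pm) (10am,1pm,12pm,10am,1pm) (10am,1pm,12pm,11am,1pm) (11am,12pm,11am,10am,12pm) (11am,12pm,11am,10am,1pm) (11am,1pm,11am,10am,12pm) (11am,1pm,11am,10am,1pm) (11am,1pm,12pm,10am,1pm) (11am,1pm,12pm,11am,1pm) (12pm,12pm,11am,10am,1pm) (12pm,1pm,11am,10am,1pm) (12pm,1pm,12pm,10am,1pm) (12pm,1pm,12pm,11am,1pm) — 16.
Summing: 8 + 16 = 24.

24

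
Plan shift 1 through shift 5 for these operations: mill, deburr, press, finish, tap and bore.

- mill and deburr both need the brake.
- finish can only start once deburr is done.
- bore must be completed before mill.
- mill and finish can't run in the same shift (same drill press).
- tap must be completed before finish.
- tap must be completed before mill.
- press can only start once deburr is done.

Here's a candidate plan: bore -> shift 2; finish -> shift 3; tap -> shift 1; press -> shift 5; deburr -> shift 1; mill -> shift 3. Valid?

Invalid. mill and finish can't run in the same shift (same drill press).

finish can only start once deburr is done — holds.
mill and deburr both need the brake — holds.
mill and finish can't run in the same shift (same drill press) — violated.
tap must be completed before mill — holds.
tap must be completed before finish — holds.
press can only start once deburr is done — holds.
bore must be completed before mill — holds.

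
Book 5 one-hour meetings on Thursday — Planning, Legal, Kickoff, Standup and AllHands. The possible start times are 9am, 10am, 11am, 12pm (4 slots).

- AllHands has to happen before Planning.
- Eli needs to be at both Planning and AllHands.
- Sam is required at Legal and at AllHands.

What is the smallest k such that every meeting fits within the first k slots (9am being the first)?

The precedence chain requires at least 2 distinct slots.
2 works (last occupied slot: 10am): for example AllHands in 9am, Standup in 9am, Kickoff in 9am, Legal in 10am, Planning in 10am.

2 slots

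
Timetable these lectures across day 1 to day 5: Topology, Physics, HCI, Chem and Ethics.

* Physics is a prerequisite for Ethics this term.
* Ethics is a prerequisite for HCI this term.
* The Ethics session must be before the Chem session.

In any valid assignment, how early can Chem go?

day 3

Precedence pushes Chem to at least day 3.
Chem at day 3 is achievable: Topology -> day 1, Chem -> day 3, Physics -> day 1, Ethics -> day 2, HCI -> day 3.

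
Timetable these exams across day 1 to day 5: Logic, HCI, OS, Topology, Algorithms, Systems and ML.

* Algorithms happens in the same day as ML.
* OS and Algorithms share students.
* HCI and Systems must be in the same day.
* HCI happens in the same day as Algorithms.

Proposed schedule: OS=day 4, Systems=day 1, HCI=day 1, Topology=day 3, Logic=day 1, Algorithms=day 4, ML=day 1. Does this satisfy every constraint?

Algorithms happens in the same day as ML — violated.
OS and Algorithms share students — violated.
HCI and Systems must be in the same day — holds.
HCI happens in the same day as Algorithms — violated.

Invalid. HCI happens in the same day as Algorithms.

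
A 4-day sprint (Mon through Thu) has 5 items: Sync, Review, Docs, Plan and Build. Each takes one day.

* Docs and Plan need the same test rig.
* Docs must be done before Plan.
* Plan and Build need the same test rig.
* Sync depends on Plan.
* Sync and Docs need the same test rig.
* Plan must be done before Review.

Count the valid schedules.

Splitting on Sync: it can be Wed (6), Thu (12). Listing each branch's schedules as (Review, Docs, Plan, Build):
Sync=Wed: (Wed,Mon,Tue,Mon) (Wed,Mon,Tue,Wed) (Wed,Mon,Tue,Thu) (Thu,Mon,Tue,Mon) (Thu,Mon,Tue,Wed) (Thu,Mon,Tue,Thu) — 6.
Sync=Thu: (Wed,Mon,Tue,Mon) (Wed,Mon,Tue,Wed) (Wed,Mon,Tue,Thu) (Thu,Mon,Tue,Mon) (Thu,Mon,Tue,Wed) (Thu,Mon,Tue,Thu) (Thu,Mon,Wed,Mon) (Thu,Mon,Wed,Tue) (Thu,Mon,Wed,Thu) (Thu,Tue,Wed,Mon) (Thu,Tue,Wed,Tue) (Thu,Tue,Wed,Thu) — 12.
Summing: 6 + 12 = 18.

18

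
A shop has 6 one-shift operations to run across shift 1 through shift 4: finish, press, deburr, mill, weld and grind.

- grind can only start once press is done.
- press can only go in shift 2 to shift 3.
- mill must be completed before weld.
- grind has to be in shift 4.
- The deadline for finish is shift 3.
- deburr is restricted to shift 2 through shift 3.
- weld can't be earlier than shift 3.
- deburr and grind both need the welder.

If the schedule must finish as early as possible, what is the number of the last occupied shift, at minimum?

The precedence chain requires at least 2 distinct shifts.
grind can't be placed before shift 4, so the schedule must run through at least shift 4.
4 works (last occupied shift: shift 4): for example finish -> shift 1; weld -> shift 3; deburr -> shift 2; grind -> shift 4; mill -> shift 1; press -> shift 2.

4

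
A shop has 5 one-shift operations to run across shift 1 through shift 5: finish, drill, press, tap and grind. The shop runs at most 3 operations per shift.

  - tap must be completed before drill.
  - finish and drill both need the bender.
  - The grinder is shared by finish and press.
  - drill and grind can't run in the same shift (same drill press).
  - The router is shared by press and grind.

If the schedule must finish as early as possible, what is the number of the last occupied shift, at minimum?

shift 2

The precedence chain requires at least 2 distinct shifts.
With at most 3 per shift and 5 operations, at least 2 shifts are needed.
2 works (last occupied shift: shift 2): for example press -> shift 2; tap -> shift 1; grind -> shift 1; drill -> shift 2; finish -> shift 1.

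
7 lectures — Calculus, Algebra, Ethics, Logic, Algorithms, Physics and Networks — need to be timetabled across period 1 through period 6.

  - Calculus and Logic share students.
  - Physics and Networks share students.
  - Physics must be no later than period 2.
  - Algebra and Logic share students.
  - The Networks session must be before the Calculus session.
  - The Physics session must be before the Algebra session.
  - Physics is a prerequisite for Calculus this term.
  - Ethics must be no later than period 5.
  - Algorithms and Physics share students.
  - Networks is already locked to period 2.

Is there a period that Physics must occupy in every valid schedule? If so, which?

period 1

Physics's window is period 1–period 2.
Networks is fixed at period 2, and Physics can't share a period with Networks.
So Physics must be period 1.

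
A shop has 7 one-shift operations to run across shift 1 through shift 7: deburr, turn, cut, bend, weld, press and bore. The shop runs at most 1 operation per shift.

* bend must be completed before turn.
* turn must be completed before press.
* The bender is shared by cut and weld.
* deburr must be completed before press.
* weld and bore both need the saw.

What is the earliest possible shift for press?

Precedence pushes press to at least shift 3.
press at shift 4 is achievable: bend in shift 1, cut in shift 5, bore in shift 7, press in shift 4, weld in shift 6, deburr in shift 3, turn in shift 2.
Nothing earlier works — the conflict and capacity constraints rule out every shift before shift 4.

shift 4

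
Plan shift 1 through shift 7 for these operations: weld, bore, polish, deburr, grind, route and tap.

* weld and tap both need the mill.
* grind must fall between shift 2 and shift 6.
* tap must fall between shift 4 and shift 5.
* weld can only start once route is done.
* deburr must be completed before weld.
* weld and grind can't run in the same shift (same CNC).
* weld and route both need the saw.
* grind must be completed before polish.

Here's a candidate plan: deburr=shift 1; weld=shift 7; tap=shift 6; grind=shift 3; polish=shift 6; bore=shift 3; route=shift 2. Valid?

Invalid. tap must fall between shift 4 and shift 5.

weld can only start once route is done — holds.
deburr must be completed before weld — holds.
weld and tap both need the mill — holds.
weld and grind can't run in the same shift (same CNC) — holds.
grind must be completed before polish — holds.
weld and route both need the saw — holds.
grind must fall between shift 2 and shift 6 — holds.
tap must fall between shift 4 and shift 5 — violated.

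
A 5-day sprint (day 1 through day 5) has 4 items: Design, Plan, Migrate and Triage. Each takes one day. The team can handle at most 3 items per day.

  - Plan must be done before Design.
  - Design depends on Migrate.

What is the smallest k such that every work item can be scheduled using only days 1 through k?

The precedence chain requires at least 2 distinct days.
With at most 3 per day and 4 work items, at least 2 days are needed.
2 works (last occupied day: day 2): for example Design=day 2; Migrate=day 1; Triage=day 1; Plan=day 1.

2 days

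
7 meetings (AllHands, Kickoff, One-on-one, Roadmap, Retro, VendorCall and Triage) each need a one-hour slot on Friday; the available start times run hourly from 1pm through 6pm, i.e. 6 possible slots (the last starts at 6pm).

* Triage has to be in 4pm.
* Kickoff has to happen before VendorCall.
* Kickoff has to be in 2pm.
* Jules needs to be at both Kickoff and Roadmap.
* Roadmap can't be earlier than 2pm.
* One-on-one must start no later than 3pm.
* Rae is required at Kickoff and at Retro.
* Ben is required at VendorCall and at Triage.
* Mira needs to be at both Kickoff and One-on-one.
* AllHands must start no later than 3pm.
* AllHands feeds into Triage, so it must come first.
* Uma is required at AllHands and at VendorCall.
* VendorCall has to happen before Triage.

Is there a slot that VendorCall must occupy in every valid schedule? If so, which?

3pm

Kickoff is fixed at 2pm and must come before VendorCall, so VendorCall is at least 3pm.
Triage is fixed at 4pm and must come after VendorCall, so VendorCall is at most 3pm.
So VendorCall must be 3pm.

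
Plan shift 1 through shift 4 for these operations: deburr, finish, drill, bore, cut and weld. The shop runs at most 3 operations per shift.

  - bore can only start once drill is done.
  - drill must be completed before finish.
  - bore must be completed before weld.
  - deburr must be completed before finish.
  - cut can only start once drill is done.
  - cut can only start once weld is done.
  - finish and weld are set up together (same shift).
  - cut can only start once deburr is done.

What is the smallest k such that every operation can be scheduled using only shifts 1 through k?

The precedence chain requires at least 4 distinct shifts.
With at most 3 per shift and 6 operations, at least 2 shifts are needed.
4 works (last occupied shift: shift 4): for example weld -> shift 3; bore -> shift 2; deburr -> shift 1; cut -> shift 4; finish -> shift 3; drill -> shift 1.

4 shifts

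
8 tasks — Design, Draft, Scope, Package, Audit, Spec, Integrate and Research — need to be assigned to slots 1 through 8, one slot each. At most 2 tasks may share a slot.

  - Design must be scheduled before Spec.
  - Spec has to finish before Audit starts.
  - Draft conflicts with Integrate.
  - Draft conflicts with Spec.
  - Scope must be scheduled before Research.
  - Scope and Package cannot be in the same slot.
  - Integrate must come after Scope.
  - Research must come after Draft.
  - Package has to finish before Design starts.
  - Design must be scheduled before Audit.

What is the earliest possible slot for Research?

2

Precedence pushes Research to at least 2.
Research at 2 is achievable: Package=2; Scope=1; Audit=5; Spec=4; Research=2; Design=3; Draft=1; Integrate=3.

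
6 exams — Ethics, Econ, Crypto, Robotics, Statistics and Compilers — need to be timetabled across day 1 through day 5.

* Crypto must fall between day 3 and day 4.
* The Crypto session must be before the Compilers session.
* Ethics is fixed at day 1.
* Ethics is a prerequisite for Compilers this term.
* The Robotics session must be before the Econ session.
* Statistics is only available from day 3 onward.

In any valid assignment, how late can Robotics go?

Downstream work caps Robotics at day 4.
Robotics at day 4 is achievable: Robotics=day 4; Ethics=day 1; Statistics=day 3; Econ=day 5; Crypto=day 3; Compilers=day 4.

day 4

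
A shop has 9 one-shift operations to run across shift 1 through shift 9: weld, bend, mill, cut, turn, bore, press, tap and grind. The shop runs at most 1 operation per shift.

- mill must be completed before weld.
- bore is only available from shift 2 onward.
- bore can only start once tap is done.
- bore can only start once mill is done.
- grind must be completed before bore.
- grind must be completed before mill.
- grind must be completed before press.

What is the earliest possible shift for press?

shift 2

Precedence pushes press to at least shift 2.
press at shift 2 is achievable: grind -> shift 1, press -> shift 2, turn -> shift 9, bend -> shift 7, tap -> shift 4, bore -> shift 5, weld -> shift 6, cut -> shift 8, mill -> shift 3.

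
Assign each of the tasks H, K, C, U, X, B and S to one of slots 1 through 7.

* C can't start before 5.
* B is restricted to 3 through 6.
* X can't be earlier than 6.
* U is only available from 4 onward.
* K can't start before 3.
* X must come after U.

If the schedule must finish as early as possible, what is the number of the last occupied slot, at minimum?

The precedence chain requires at least 2 distinct slots.
X can't be placed before 6, so the schedule must run through at least slot 6.
6 works (last occupied slot: 6): for example S in 1; H in 1; C in 5; U in 4; X in 6; K in 3; B in 3.

slot 6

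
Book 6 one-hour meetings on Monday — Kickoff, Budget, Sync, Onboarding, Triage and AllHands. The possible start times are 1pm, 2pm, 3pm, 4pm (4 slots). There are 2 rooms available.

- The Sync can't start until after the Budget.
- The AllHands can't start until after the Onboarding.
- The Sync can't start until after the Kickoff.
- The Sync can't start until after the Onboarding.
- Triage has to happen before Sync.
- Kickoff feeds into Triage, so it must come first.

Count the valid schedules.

Splitting on Kickoff: it can be 1pm (28), 2pm (12). Listing each branch's schedules as (Budget, Sync, Onboarding, Triage, AllHands):
Kickoff=1pm: (1pm,3pm,2pm,2pm,3pm) (1pm,3pm,2pm,2pm,4pm) (1pm,4pm,2pm,2pm,3pm) (1pm,4pm,2pm,2pm,4pm) (1pm,4pm,2pm,3pm,3pm) (1pm,4pm,2pm,3pm,4pm) (1pm,4pm,3pm,2pm,4pm) (1pm,4pm,3pm,3pm,4pm) (2pm,3pm,1pm,2pm,3pm) (2pm,3pm,1pm,2pm,4pm) (2pm,4pm,1pm,2pm,3pm) (2pm,4pm,1pm,2pm,4pm) (2pm,4pm,1pm,3pm,2pm) (2pm,4pm,1pm,3pm,3pm) (2pm,4pm,1pm,3pm,4pm) (2pm,4pm,2pm,3pm,3pm) (2pm,4pm,2pm,3pm,4pm) (2pm,4pm,3pm,2pm,4pm) (2pm,4pm,3pm,3pm,4pm) (3pm,4pm,1pm,2pm,2pm) (3pm,4pm,1pm,2pm,3pm) (3pm,4pm,1pm,2pm,4pm) (3pm,4pm,1pm,3pm,2pm) (3pm,4pm,1pm,3pm,4pm) (3pm,4pm,2pm,2pm,3pm) (3pm,4pm,2pm,2pm,4pm) (3pm,4pm,2pm,3pm,4pm) (3pm,4pm,3pm,2pm,4pm) — 28.
Kickoff=2pm: (1pm,4pm,1pm,3pm,2pm) (1pm,4pm,1pm,3pm,3pm) (1pm,4pm,1pm,3pm,4pm) (1pm,4pm,2pm,3pm,3pm) (1pm,4pm,2pm,3pm,4pm) (1pm,4pm,3pm,3pm,4pm) (2pm,4pm,1pm,3pm,3pm) (2pm,4pm,1pm,3pm,4pm) (2pm,4pm,3pm,3pm,4pm) (3pm,4pm,1pm,3pm,2pm) (3pm,4pm,1pm,3pm,4pm) (3pm,4pm,2pm,3pm,4pm) — 12.
Summing: 28 + 12 = 40.

40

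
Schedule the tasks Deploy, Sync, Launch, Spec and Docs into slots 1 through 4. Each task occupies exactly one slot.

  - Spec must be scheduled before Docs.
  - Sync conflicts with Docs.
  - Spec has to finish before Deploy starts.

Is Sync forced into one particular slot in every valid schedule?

No

Sync can be 1 (e.g. Spec -> 1, Docs -> 2, Sync -> 1, Launch -> 1, Deploy -> 2) or 2 (e.g. Sync in 2, Spec in 1, Deploy in 2, Launch in 1, Docs in 3).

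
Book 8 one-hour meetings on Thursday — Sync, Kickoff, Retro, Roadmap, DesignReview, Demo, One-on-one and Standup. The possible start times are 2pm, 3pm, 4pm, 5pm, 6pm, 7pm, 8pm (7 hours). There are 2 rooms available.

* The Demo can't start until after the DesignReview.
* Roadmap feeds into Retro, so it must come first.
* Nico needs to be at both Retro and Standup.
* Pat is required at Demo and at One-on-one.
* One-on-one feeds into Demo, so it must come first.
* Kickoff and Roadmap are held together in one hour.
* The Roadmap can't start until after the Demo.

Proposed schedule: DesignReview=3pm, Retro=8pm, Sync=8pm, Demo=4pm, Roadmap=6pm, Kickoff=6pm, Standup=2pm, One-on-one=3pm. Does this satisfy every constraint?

Yes

Kickoff and Roadmap are held together in one hour — holds.
The Roadmap can't start until after the Demo — holds.
One-on-one feeds into Demo, so it must come first — holds.
There are 2 rooms available — holds.
Pat is required at Demo and at One-on-one — holds.
The Demo can't start until after the DesignReview — holds.
Roadmap feeds into Retro, so it must come first — holds.
Nico needs to be at both Retro and Standup — holds.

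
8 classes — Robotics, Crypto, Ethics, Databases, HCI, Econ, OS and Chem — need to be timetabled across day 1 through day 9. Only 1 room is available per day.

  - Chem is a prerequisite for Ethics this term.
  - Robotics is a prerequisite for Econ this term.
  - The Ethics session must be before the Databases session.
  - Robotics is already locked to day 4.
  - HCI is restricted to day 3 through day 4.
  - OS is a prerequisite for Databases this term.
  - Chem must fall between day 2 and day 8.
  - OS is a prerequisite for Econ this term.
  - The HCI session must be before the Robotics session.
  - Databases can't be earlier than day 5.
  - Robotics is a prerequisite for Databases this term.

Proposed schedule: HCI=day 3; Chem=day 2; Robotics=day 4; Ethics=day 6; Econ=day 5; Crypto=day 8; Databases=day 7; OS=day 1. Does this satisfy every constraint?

Yes, all constraints hold

Robotics is already locked to day 4 — holds.
Only 1 room is available per day — holds.
Databases can't be earlier than day 5 — holds.
Chem is a prerequisite for Ethics this term — holds.
HCI is restricted to day 3 through day 4 — holds.
Robotics is a prerequisite for Databases this term — holds.
Chem must fall between day 2 and day 8 — holds.
Robotics is a prerequisite for Econ this term — holds.
OS is a prerequisite for Econ this term — holds.
OS is a prerequisite for Databases this term — holds.
The HCI session must be before the Robotics session — holds.
The Ethics session must be before the Databases session — holds.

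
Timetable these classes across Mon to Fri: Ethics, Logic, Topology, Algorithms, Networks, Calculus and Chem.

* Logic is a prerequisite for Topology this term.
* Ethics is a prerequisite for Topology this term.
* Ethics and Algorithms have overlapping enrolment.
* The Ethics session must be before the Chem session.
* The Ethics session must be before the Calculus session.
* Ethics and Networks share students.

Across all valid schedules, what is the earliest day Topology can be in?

Tue

Precedence pushes Topology to at least Tue.
Topology at Tue is achievable: Networks=Tue, Topology=Tue, Logic=Mon, Algorithms=Tue, Ethics=Mon, Chem=Tue, Calculus=Tue.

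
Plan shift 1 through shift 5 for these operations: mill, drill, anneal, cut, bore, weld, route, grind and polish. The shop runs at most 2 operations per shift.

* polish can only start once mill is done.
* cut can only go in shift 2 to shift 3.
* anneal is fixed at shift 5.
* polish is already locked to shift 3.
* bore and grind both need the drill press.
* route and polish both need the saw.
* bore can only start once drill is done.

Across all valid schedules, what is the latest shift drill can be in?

Downstream work caps drill at shift 4.
drill at shift 4 is achievable: route -> shift 2, weld -> shift 1, bore -> shift 5, mill -> shift 1, polish -> shift 3, grind -> shift 3, cut -> shift 2, drill -> shift 4, anneal -> shift 5.

shift 4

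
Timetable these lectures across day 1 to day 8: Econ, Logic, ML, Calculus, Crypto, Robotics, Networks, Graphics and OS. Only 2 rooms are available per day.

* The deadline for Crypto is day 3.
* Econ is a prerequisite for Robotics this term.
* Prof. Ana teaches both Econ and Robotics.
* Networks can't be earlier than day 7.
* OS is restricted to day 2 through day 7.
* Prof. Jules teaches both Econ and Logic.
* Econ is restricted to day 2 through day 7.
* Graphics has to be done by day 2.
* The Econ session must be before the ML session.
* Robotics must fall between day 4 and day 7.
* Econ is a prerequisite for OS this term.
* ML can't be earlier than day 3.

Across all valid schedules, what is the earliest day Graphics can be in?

Graphics's own window allows nothing later than day 2.
Graphics at day 1 is achievable: Crypto in day 1; Calculus in day 2; OS in day 3; Graphics in day 1; Robotics in day 4; Econ in day 2; ML in day 3; Logic in day 4; Networks in day 7.

day 1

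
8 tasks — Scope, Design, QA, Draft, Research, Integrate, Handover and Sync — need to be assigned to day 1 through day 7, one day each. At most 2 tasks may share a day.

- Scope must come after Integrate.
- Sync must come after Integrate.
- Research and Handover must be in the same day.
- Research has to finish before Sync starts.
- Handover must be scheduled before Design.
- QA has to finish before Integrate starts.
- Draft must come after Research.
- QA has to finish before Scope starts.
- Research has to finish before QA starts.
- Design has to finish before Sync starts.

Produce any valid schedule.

Research -> day 1; Handover -> day 1; Sync -> day 4; Integrate -> day 3; QA -> day 2; Design -> day 2; Draft -> day 3; Scope -> day 4

Checking: QA(day 2) before Integrate(day 3); QA(day 2) before Scope(day 4); Design(day 2) before Sync(day 4); Handover(day 1) before Design(day 2); Integrate(day 3) before Scope(day 4); Research(day 1) before Sync(day 4); Integrate(day 3) before Sync(day 4); Research(day 1) before QA(day 2); Research(day 1) before Draft(day 3); Research = Handover = day 1; max 2 per day (cap 2).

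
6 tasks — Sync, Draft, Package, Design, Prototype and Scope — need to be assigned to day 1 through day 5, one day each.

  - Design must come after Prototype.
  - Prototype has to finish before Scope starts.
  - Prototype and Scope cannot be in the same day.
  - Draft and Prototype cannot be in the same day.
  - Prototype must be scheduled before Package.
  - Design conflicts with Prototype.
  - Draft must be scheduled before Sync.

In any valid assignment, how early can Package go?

day 2

Precedence pushes Package to at least day 2.
Package at day 2 is achievable: Package=day 2, Design=day 2, Sync=day 3, Prototype=day 1, Draft=day 2, Scope=day 2.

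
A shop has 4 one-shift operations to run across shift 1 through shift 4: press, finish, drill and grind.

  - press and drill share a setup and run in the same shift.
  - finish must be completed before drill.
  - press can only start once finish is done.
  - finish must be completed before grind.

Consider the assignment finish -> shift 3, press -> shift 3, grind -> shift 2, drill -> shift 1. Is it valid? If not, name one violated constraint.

press and drill share a setup and run in the same shift — violated.
finish must be completed before grind — violated.
press can only start once finish is done — violated.
finish must be completed before drill — violated.

No. finish must be completed before drill is not satisfied.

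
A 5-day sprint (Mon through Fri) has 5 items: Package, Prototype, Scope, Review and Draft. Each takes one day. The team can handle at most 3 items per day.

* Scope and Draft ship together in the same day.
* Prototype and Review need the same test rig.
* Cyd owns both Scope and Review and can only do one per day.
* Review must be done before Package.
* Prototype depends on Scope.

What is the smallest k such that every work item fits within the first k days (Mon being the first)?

3

The precedence chain requires at least 2 distinct days.
With at most 3 per day and 5 work items, at least 2 days are needed.
Could 2 days be enough, i.e. nothing placed later than Tue? No: Prototype must come after Scope (at Mon or later) → {Tue}; Scope must come before Prototype (at Tue or earlier) → {Mon}; Package must come after Review (at Mon or later) → {Tue}; Review must come before Package (at Tue or earlier) → {Mon}; Review can't share with Scope (Mon) → nothing is left.
So 2 days is not enough.
3 works (last occupied day: Wed): for example Scope -> Tue, Prototype -> Wed, Draft -> Tue, Package -> Tue, Review -> Mon.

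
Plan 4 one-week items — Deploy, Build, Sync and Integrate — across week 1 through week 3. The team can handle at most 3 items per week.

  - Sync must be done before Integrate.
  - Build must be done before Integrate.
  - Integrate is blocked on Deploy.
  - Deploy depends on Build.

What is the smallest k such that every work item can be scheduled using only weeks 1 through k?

The precedence chain requires at least 3 distinct weeks.
With at most 3 per week and 4 work items, at least 2 weeks are needed.
3 works (last occupied week: week 3): for example Build=week 1, Sync=week 1, Deploy=week 2, Integrate=week 3.

3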